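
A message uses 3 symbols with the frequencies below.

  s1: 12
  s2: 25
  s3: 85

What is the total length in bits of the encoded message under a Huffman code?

Greedily combine the two least-frequent nodes:
merge s1(12) and s2(25): 37
merge 37 and s3(85): 122
Total encoded bits = sum of merged weights = 37 + 122 = 159.

159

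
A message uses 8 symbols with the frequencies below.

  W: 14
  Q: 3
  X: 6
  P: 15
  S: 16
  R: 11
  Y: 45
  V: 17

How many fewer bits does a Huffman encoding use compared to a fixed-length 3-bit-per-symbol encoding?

36

Fixed-length: 3 bits × 127 symbols = 381 bits.
Huffman merges:
merge Q(3) and X(6): 9
merge 9 and R(11): 20
merge W(14) and P(15): 29
merge S(16) and V(17): 33
merge 20 and 29: 49
merge 33 and Y(45): 78
merge 49 and 78: 127
Huffman total = 9 + 20 + 29 + 33 + 49 + 78 + 127 = 345 bits.
Saving = 381 − 345 = 36 bits.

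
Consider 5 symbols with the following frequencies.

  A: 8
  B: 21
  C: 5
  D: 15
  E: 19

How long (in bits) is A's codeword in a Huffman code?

Huffman merges, smallest pair first:
C(5) + A(8) → 13
13 + D(15) → 28
E(19) + B(21) → 40
28 + 40 → 68
A sits 3 levels below the root, so its codeword is 3 bits.

3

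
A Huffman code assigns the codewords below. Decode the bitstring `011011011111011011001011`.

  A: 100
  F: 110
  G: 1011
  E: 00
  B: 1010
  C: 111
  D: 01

DGDCGDAG

Read left to right; each codeword is recognised as soon as it completes (prefix code):
  01→D | 1011→G | 01→D | 111→C | 1011→G | 01→D | 100→A | 1011→G
Decoded message: DGDCGDAG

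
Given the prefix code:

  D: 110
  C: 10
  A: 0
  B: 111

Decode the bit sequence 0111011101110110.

ABABABAD

Read left to right; each codeword is recognised as soon as it completes (prefix code):
  0→A | 111→B | 0→A | 111→B | 0→A | 111→B | 0→A | 110→D
Decoded message: ABABABAD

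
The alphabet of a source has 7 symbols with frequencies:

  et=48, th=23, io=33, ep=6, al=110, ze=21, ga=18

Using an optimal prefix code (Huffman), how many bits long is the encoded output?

625

Build the Huffman tree bottom-up:
ep(6) + ga(18) → 24
ze(21) + th(23) → 44
24 + io(33) → 57
44 + et(48) → 92
57 + 92 → 149
al(110) + 149 → 259
Total encoded bits = sum of merged weights = 24 + 44 + 57 + 92 + 149 + 259 = 625.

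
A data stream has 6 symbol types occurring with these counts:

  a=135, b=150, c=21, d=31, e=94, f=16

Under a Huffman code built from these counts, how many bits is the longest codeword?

Merge the two lowest-weight nodes at each step:
combine f(16), c(21) → 37
combine d(31), 37 → 68
combine 68, e(94) → 162
combine a(135), b(150) → 285
combine 162, 285 → 447
Maximum depth reached is 4.

4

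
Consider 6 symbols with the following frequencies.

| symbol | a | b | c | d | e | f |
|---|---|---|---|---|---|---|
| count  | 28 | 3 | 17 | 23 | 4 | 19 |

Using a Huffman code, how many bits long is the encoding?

Build the Huffman tree bottom-up:
b(3) + e(4) → 7
7 + c(17) → 24
f(19) + d(23) → 42
24 + a(28) → 52
42 + 52 → 94
The encoded length is the sum of every internal node's weight: 7 + 24 + 42 + 52 + 94 = 219 bits.

219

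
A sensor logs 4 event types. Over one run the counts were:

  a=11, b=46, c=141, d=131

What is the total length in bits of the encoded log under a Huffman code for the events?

574

Merge the two smallest weights repeatedly:
a(11) + b(46) → 57
57 + d(131) → 188
c(141) + 188 → 329
The encoded length is the sum of every internal node's weight: 57 + 188 + 329 = 574 bits.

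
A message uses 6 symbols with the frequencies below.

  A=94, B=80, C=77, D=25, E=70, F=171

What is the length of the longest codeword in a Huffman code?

Merge the two lowest-weight nodes at each step:
merge D(25) and E(70): 95
merge C(77) and B(80): 157
merge A(94) and 95: 189
merge 157 and F(171): 328
merge 189 and 328: 517
The first pair merged (D, E) ends up deepest, at depth 3.

3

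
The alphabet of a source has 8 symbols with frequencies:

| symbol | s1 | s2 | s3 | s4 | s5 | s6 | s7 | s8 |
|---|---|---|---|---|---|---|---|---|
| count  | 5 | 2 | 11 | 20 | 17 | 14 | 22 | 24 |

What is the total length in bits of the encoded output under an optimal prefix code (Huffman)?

Build the Huffman tree bottom-up:
combine s2(2), s1(5) → 7
combine 7, s3(11) → 18
combine s6(14), s5(17) → 31
combine 18, s4(20) → 38
combine s7(22), s8(24) → 46
combine 31, 38 → 69
combine 46, 69 → 115
Each symbol's bit-cost is frequency × depth; summing gives 324 bits (equivalently 7 + 18 + 31 + 38 + 46 + 69 + 115).

324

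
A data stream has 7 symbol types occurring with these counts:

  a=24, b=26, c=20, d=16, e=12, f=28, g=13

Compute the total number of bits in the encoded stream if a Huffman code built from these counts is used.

388

Build the Huffman tree bottom-up:
merge e(12) and g(13): 25
merge d(16) and c(20): 36
merge a(24) and 25: 49
merge b(26) and f(28): 54
merge 36 and 49: 85
merge 54 and 85: 139
The encoded length is the sum of every internal node's weight: 25 + 36 + 49 + 54 + 85 + 139 = 388 bits.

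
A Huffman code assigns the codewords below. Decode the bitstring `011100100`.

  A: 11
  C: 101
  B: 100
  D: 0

DABB

Read left to right; each codeword is recognised as soon as it completes (prefix code):
  0→D | 11→A | 100→B | 100→B
Decoded message: DABB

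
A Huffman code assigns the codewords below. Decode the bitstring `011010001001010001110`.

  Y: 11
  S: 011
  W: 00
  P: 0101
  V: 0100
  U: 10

SVVUUWYU

Read left to right; each codeword is recognised as soon as it completes (prefix code):
  011→S | 0100→V | 0100→V | 10→U | 10→U | 00→W | 11→Y | 10→U
Decoded message: SVVUUWYU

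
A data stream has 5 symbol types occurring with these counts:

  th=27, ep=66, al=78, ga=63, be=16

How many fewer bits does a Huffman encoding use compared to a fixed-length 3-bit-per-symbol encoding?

207

Fixed-length: 3 bits × 250 symbols = 750 bits.
Huffman merges:
merge be(16) and th(27): 43
merge 43 and ga(63): 106
merge ep(66) and al(78): 144
merge 106 and 144: 250
Huffman total = 43 + 106 + 144 + 250 = 543 bits.
Saving = 750 − 543 = 207 bits.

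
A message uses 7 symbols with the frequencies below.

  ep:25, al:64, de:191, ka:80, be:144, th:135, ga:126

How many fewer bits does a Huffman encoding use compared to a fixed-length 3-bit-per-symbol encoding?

246

Fixed-length: 3 bits × 765 symbols = 2295 bits.
Huffman merges:
ep(25) + al(64) → 89
ka(80) + 89 → 169
ga(126) + th(135) → 261
be(144) + 169 → 313
de(191) + 261 → 452
313 + 452 → 765
Huffman total = 89 + 169 + 261 + 313 + 452 + 765 = 2049 bits.
Saving = 2295 − 2049 = 246 bits.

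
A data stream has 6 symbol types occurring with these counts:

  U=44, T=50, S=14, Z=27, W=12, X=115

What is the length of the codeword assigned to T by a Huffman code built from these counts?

3

Huffman merges, smallest pair first:
merge W(12) and S(14): 26
merge 26 and Z(27): 53
merge U(44) and T(50): 94
merge 53 and 94: 147
merge X(115) and 147: 262
T sits 3 levels below the root, so its codeword is 3 bits.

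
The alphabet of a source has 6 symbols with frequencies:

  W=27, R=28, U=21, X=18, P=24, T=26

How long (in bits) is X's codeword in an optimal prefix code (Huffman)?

Build the tree from the bottom:
X(18) + U(21) → 39
P(24) + T(26) → 50
W(27) + R(28) → 55
39 + 50 → 89
55 + 89 → 144
The subtree containing X is merged 3 times, so code length = 3.

3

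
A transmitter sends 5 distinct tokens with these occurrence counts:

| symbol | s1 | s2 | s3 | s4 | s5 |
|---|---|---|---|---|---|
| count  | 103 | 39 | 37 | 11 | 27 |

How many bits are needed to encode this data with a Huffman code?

Merge the two smallest weights repeatedly:
s4(11) + s5(27) → 38
s3(37) + 38 → 75
s2(39) + 75 → 114
s1(103) + 114 → 217
Total encoded bits = sum of merged weights = 38 + 75 + 114 + 217 = 444.

444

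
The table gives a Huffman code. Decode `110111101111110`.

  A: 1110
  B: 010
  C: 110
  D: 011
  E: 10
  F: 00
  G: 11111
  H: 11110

CHGE

Read left to right; each codeword is recognised as soon as it completes (prefix code):
  110→C | 11110→H | 11111→G | 10→E
Decoded message: CHGE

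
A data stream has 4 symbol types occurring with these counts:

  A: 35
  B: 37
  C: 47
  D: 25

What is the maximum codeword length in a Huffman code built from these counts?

Merge the two lowest-weight nodes at each step:
merge D(25) and A(35): 60
merge B(37) and C(47): 84
merge 60 and 84: 144
Maximum depth reached is 2.

2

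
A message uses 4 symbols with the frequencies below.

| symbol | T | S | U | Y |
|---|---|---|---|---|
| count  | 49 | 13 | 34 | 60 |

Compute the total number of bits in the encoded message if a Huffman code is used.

299

Build the Huffman tree bottom-up:
combine S(13), U(34) → 47
combine 47, T(49) → 96
combine Y(60), 96 → 156
Total encoded bits = sum of merged weights = 47 + 96 + 156 = 299.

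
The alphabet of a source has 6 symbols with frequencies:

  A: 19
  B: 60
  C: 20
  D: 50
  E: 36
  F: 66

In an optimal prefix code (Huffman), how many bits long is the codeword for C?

4

Build the tree from the bottom:
A(19) + C(20) → 39
E(36) + 39 → 75
D(50) + B(60) → 110
F(66) + 75 → 141
110 + 141 → 251
The subtree containing C is merged 4 times, so code length = 4.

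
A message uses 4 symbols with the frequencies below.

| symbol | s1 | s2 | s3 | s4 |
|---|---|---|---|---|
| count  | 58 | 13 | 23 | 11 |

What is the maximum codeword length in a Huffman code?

3

Merge the two lowest-weight nodes at each step:
merge s4(11) and s2(13): 24
merge s3(23) and 24: 47
merge 47 and s1(58): 105
The first pair merged (s4, s2) ends up deepest, at depth 3.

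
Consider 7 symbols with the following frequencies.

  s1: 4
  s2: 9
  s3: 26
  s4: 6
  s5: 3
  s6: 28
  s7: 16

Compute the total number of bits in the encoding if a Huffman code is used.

226

Greedily combine the two least-frequent nodes:
merge s5(3) and s1(4): 7
merge s4(6) and 7: 13
merge s2(9) and 13: 22
merge s7(16) and 22: 38
merge s3(26) and s6(28): 54
merge 38 and 54: 92
The encoded length is the sum of every internal node's weight: 7 + 13 + 22 + 38 + 54 + 92 = 226 bits.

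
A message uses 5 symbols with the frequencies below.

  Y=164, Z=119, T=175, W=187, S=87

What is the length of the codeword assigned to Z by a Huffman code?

3

Repeatedly merge the two smallest:
combine S(87), Z(119) → 206
combine Y(164), T(175) → 339
combine W(187), 206 → 393
combine 339, 393 → 732
Z's leaf is at depth 3, giving a 3-bit codeword.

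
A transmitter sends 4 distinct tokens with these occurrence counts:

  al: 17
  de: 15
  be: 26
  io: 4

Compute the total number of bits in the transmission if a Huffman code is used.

Merge the two smallest weights repeatedly:
combine io(4), de(15) → 19
combine al(17), 19 → 36
combine be(26), 36 → 62
Each symbol's bit-cost is frequency × depth; summing gives 117 bits (equivalently 19 + 36 + 62).

117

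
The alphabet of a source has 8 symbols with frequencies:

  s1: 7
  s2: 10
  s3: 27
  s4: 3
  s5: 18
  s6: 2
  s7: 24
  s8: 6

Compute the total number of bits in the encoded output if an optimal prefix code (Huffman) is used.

Merge the two smallest weights repeatedly:
combine s6(2), s4(3) → 5
combine 5, s8(6) → 11
combine s1(7), s2(10) → 17
combine 11, 17 → 28
combine s5(18), s7(24) → 42
combine s3(27), 28 → 55
combine 42, 55 → 97
Total encoded bits = sum of merged weights = 5 + 11 + 17 + 28 + 42 + 55 + 97 = 255.

255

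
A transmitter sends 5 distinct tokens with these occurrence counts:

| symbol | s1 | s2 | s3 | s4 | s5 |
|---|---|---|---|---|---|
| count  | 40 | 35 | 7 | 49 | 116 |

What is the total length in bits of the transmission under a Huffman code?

Greedily combine the two least-frequent nodes:
s3(7) + s2(35) → 42
s1(40) + 42 → 82
s4(49) + 82 → 131
s5(116) + 131 → 247
Total encoded bits = sum of merged weights = 42 + 82 + 131 + 247 = 502.

502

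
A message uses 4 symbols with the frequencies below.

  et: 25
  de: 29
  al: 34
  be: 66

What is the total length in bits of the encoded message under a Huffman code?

296

Merge the two smallest weights repeatedly:
combine et(25), de(29) → 54
combine al(34), 54 → 88
combine be(66), 88 → 154
The encoded length is the sum of every internal node's weight: 54 + 88 + 154 = 296 bits.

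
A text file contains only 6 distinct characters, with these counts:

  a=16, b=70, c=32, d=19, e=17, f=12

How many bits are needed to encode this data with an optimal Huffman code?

Build the Huffman tree bottom-up:
f(12) + a(16) → 28
e(17) + d(19) → 36
28 + c(32) → 60
36 + 60 → 96
b(70) + 96 → 166
Each symbol's bit-cost is frequency × depth; summing gives 386 bits (equivalently 28 + 36 + 60 + 96 + 166).

386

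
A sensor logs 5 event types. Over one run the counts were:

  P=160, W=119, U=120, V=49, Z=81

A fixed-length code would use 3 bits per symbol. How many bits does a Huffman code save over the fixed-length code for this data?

399

Fixed-length: 3 bits × 529 symbols = 1587 bits.
Huffman merges:
combine V(49), Z(81) → 130
combine W(119), U(120) → 239
combine 130, P(160) → 290
combine 239, 290 → 529
Huffman total = 130 + 239 + 290 + 529 = 1188 bits.
Saving = 1587 − 1188 = 399 bits.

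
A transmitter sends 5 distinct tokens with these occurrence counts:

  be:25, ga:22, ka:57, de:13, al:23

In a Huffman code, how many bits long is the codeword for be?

Build the tree from the bottom:
combine de(13), ga(22) → 35
combine al(23), be(25) → 48
combine 35, 48 → 83
combine ka(57), 83 → 140
be's leaf is at depth 3, giving a 3-bit codeword.

3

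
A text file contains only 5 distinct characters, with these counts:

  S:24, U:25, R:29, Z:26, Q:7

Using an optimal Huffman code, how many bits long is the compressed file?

Build the Huffman tree bottom-up:
merge Q(7) and S(24): 31
merge U(25) and Z(26): 51
merge R(29) and 31: 60
merge 51 and 60: 111
Total encoded bits = sum of merged weights = 31 + 51 + 60 + 111 = 253.

253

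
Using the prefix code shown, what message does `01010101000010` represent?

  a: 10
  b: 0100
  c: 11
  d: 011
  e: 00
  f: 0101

Read left to right; each codeword is recognised as soon as it completes (prefix code):
  0101→f | 0101→f | 00→e | 00→e | 10→a
Decoded message: ffeea

ffeea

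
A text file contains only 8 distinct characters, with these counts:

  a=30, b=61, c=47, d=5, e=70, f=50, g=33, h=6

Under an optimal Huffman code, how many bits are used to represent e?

Repeatedly merge the two smallest:
d(5) + h(6) → 11
11 + a(30) → 41
g(33) + 41 → 74
c(47) + f(50) → 97
b(61) + e(70) → 131
74 + 97 → 171
131 + 171 → 302
The subtree containing e is merged 2 times, so code length = 2.

2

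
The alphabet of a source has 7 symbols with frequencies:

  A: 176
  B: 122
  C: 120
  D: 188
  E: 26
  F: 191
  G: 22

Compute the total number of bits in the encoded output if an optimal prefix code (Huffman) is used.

Merge the two smallest weights repeatedly:
G(22) + E(26) → 48
48 + C(120) → 168
B(122) + 168 → 290
A(176) + D(188) → 364
F(191) + 290 → 481
364 + 481 → 845
The encoded length is the sum of every internal node's weight: 48 + 168 + 290 + 364 + 481 + 845 = 2196 bits.

2196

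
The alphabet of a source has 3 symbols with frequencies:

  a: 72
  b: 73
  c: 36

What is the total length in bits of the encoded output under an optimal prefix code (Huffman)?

289

Greedily combine the two least-frequent nodes:
merge c(36) and a(72): 108
merge b(73) and 108: 181
The encoded length is the sum of every internal node's weight: 108 + 181 = 289 bits.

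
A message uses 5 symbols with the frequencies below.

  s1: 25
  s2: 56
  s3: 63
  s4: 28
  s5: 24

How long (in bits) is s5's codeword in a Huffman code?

Build the tree from the bottom:
merge s5(24) and s1(25): 49
merge s4(28) and 49: 77
merge s2(56) and s3(63): 119
merge 77 and 119: 196
s5 sits 3 levels below the root, so its codeword is 3 bits.

3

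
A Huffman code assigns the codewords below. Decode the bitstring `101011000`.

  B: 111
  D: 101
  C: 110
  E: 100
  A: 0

Read left to right; each codeword is recognised as soon as it completes (prefix code):
  101→D | 0→A | 110→C | 0→A | 0→A
Decoded message: DACAA

DACAA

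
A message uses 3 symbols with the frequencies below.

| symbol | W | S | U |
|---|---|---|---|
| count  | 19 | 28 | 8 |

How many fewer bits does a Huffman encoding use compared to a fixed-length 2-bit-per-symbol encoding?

28

Fixed-length: 2 bits × 55 symbols = 110 bits.
Huffman merges:
U(8) + W(19) → 27
27 + S(28) → 55
Huffman total = 27 + 55 = 82 bits.
Saving = 110 − 82 = 28 bits.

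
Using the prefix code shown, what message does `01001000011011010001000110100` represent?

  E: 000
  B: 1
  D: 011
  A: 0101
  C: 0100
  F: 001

Read left to right; each codeword is recognised as soon as it completes (prefix code):
  0100→C | 1→B | 000→E | 011→D | 011→D | 0100→C | 0100→C | 011→D | 0100→C
Decoded message: CBEDDCCDC

CBEDDCCDC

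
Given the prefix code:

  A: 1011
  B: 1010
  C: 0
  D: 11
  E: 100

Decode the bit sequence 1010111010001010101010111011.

BDBCCBBAA

Read left to right; each codeword is recognised as soon as it completes (prefix code):
  1010→B | 11→D | 1010→B | 0→C | 0→C | 1010→B | 1010→B | 1011→A | 1011→A
Decoded message: BDBCCBBAA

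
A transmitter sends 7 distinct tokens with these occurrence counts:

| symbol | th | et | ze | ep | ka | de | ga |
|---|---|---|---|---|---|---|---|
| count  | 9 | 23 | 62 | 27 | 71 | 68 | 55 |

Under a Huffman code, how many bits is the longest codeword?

5

Merge the two lowest-weight nodes at each step:
merge th(9) and et(23): 32
merge ep(27) and 32: 59
merge ga(55) and 59: 114
merge ze(62) and de(68): 130
merge ka(71) and 114: 185
merge 130 and 185: 315
The rarest symbols sit at the bottom; the longest codeword is 5 bits.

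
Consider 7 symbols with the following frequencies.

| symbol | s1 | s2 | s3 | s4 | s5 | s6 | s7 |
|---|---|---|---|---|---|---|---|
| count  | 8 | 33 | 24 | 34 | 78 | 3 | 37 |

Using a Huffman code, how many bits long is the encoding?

541

Greedily combine the two least-frequent nodes:
combine s6(3), s1(8) → 11
combine 11, s3(24) → 35
combine s2(33), s4(34) → 67
combine 35, s7(37) → 72
combine 67, 72 → 139
combine s5(78), 139 → 217
Total encoded bits = sum of merged weights = 11 + 35 + 67 + 72 + 139 + 217 = 541.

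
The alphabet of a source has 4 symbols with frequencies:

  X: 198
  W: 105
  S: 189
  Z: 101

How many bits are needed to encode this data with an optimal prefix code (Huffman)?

Merge the two smallest weights repeatedly:
combine Z(101), W(105) → 206
combine S(189), X(198) → 387
combine 206, 387 → 593
Total encoded bits = sum of merged weights = 206 + 387 + 593 = 1186.

1186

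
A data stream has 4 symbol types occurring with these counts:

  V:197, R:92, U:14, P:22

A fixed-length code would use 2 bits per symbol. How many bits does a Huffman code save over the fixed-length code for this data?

Fixed-length: 2 bits × 325 symbols = 650 bits.
Huffman merges:
U(14) + P(22) → 36
36 + R(92) → 128
128 + V(197) → 325
Huffman total = 36 + 128 + 325 = 489 bits.
Saving = 650 − 489 = 161 bits.

161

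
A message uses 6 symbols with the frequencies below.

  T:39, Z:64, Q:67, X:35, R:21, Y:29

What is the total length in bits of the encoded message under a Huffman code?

634

Build the Huffman tree bottom-up:
R(21) + Y(29) → 50
X(35) + T(39) → 74
50 + Z(64) → 114
Q(67) + 74 → 141
114 + 141 → 255
The encoded length is the sum of every internal node's weight: 50 + 74 + 114 + 141 + 255 = 634 bits.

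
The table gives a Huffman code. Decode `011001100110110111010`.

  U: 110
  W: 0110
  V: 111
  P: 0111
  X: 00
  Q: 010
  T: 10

WWWUVQ

Read left to right; each codeword is recognised as soon as it completes (prefix code):
  0110→W | 0110→W | 0110→W | 110→U | 111→V | 010→Q
Decoded message: WWWUVQ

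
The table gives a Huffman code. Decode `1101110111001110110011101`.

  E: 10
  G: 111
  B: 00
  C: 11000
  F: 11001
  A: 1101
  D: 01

AAFAEDA

Read left to right; each codeword is recognised as soon as it completes (prefix code):
  1101→A | 1101→A | 11001→F | 1101→A | 10→E | 01→D | 1101→A
Decoded message: AAFAEDA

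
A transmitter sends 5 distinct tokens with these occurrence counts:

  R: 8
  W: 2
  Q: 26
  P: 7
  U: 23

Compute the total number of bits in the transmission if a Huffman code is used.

132

Merge the two smallest weights repeatedly:
combine W(2), P(7) → 9
combine R(8), 9 → 17
combine 17, U(23) → 40
combine Q(26), 40 → 66
Total encoded bits = sum of merged weights = 9 + 17 + 40 + 66 = 132.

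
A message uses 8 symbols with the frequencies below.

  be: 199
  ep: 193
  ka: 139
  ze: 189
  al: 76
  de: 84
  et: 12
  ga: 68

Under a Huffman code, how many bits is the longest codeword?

5

Merge the two lowest-weight nodes at each step:
combine et(12), ga(68) → 80
combine al(76), 80 → 156
combine de(84), ka(139) → 223
combine 156, ze(189) → 345
combine ep(193), be(199) → 392
combine 223, 345 → 568
combine 392, 568 → 960
The first pair merged (et, ga) ends up deepest, at depth 5.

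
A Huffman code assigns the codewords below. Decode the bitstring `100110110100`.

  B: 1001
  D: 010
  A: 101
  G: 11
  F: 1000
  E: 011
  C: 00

BAAC

Read left to right; each codeword is recognised as soon as it completes (prefix code):
  1001→B | 101→A | 101→A | 00→C
Decoded message: BAAC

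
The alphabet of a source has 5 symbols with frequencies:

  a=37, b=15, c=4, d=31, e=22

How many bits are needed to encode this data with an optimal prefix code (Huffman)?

Merge the two smallest weights repeatedly:
merge c(4) and b(15): 19
merge 19 and e(22): 41
merge d(31) and a(37): 68
merge 41 and 68: 109
Each symbol's bit-cost is frequency × depth; summing gives 237 bits (equivalently 19 + 41 + 68 + 109).

237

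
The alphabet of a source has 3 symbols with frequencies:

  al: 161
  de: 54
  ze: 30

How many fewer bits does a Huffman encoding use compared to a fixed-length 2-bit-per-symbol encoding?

Fixed-length: 2 bits × 245 symbols = 490 bits.
Huffman merges:
ze(30) + de(54) → 84
84 + al(161) → 245
Huffman total = 84 + 245 = 329 bits.
Saving = 490 − 329 = 161 bits.

161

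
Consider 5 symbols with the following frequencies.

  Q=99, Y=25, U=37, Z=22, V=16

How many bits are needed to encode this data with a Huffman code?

399

Merge the two smallest weights repeatedly:
merge V(16) and Z(22): 38
merge Y(25) and U(37): 62
merge 38 and 62: 100
merge Q(99) and 100: 199
Each symbol's bit-cost is frequency × depth; summing gives 399 bits (equivalently 38 + 62 + 100 + 199).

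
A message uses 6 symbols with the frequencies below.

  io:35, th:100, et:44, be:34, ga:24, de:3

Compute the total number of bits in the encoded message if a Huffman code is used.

547

Greedily combine the two least-frequent nodes:
de(3) + ga(24) → 27
27 + be(34) → 61
io(35) + et(44) → 79
61 + 79 → 140
th(100) + 140 → 240
Each symbol's bit-cost is frequency × depth; summing gives 547 bits (equivalently 27 + 61 + 79 + 140 + 240).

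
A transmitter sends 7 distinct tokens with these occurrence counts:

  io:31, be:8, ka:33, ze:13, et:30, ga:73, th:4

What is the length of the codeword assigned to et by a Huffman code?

Huffman merges, smallest pair first:
th(4) + be(8) → 12
12 + ze(13) → 25
25 + et(30) → 55
io(31) + ka(33) → 64
55 + 64 → 119
ga(73) + 119 → 192
et's leaf is at depth 3, giving a 3-bit codeword.

3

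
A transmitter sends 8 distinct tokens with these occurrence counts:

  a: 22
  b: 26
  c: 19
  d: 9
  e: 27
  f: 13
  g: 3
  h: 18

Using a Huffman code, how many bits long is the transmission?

Build the Huffman tree bottom-up:
combine g(3), d(9) → 12
combine 12, f(13) → 25
combine h(18), c(19) → 37
combine a(22), 25 → 47
combine b(26), e(27) → 53
combine 37, 47 → 84
combine 53, 84 → 137
Each symbol's bit-cost is frequency × depth; summing gives 395 bits (equivalently 12 + 25 + 37 + 47 + 53 + 84 + 137).

395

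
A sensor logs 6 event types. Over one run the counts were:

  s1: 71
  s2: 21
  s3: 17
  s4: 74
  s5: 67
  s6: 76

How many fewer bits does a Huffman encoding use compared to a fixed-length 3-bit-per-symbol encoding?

183

Fixed-length: 3 bits × 326 symbols = 978 bits.
Huffman merges:
merge s3(17) and s2(21): 38
merge 38 and s5(67): 105
merge s1(71) and s4(74): 145
merge s6(76) and 105: 181
merge 145 and 181: 326
Huffman total = 38 + 105 + 145 + 181 + 326 = 795 bits.
Saving = 978 − 795 = 183 bits.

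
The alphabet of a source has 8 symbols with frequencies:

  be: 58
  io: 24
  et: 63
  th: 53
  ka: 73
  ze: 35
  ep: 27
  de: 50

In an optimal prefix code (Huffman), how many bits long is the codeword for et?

3

Build the tree from the bottom:
merge io(24) and ep(27): 51
merge ze(35) and de(50): 85
merge 51 and th(53): 104
merge be(58) and et(63): 121
merge ka(73) and 85: 158
merge 104 and 121: 225
merge 158 and 225: 383
et sits 3 levels below the root, so its codeword is 3 bits.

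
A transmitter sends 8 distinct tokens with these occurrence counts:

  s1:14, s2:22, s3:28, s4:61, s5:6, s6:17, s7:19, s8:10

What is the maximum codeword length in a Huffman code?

Merge the two lowest-weight nodes at each step:
combine s5(6), s8(10) → 16
combine s1(14), 16 → 30
combine s6(17), s7(19) → 36
combine s2(22), s3(28) → 50
combine 30, 36 → 66
combine 50, s4(61) → 111
combine 66, 111 → 177
The rarest symbols sit at the bottom; the longest codeword is 4 bits.

4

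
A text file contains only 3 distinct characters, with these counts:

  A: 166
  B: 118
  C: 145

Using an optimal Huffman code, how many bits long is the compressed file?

Greedily combine the two least-frequent nodes:
combine B(118), C(145) → 263
combine A(166), 263 → 429
Each symbol's bit-cost is frequency × depth; summing gives 692 bits (equivalently 263 + 429).

692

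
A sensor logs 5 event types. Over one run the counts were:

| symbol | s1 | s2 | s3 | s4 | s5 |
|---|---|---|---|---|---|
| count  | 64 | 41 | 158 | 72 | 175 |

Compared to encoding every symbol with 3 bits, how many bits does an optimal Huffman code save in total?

Fixed-length: 3 bits × 510 symbols = 1530 bits.
Huffman merges:
merge s2(41) and s1(64): 105
merge s4(72) and 105: 177
merge s3(158) and s5(175): 333
merge 177 and 333: 510
Huffman total = 105 + 177 + 333 + 510 = 1125 bits.
Saving = 1530 − 1125 = 405 bits.

405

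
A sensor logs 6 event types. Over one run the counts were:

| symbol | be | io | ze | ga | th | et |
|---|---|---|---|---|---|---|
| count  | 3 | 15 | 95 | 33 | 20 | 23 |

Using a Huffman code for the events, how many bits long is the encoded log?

Build the Huffman tree bottom-up:
be(3) + io(15) → 18
18 + th(20) → 38
et(23) + ga(33) → 56
38 + 56 → 94
94 + ze(95) → 189
Total encoded bits = sum of merged weights = 18 + 38 + 56 + 94 + 189 = 395.

395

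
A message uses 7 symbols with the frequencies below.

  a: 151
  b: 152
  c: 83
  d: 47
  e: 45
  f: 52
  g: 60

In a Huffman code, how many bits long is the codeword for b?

Huffman merges, smallest pair first:
merge e(45) and d(47): 92
merge f(52) and g(60): 112
merge c(83) and 92: 175
merge 112 and a(151): 263
merge b(152) and 175: 327
merge 263 and 327: 590
b sits 2 levels below the root, so its codeword is 2 bits.

2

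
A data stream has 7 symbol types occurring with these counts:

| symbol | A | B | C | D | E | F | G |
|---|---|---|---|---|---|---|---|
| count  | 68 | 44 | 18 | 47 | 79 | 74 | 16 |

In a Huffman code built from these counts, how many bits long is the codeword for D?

3

Repeatedly merge the two smallest:
combine G(16), C(18) → 34
combine 34, B(44) → 78
combine D(47), A(68) → 115
combine F(74), 78 → 152
combine E(79), 115 → 194
combine 152, 194 → 346
The subtree containing D is merged 3 times, so code length = 3.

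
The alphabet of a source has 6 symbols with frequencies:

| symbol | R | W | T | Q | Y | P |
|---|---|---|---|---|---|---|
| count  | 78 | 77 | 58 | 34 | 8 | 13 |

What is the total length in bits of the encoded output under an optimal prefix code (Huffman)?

Build the Huffman tree bottom-up:
Y(8) + P(13) → 21
21 + Q(34) → 55
55 + T(58) → 113
W(77) + R(78) → 155
113 + 155 → 268
The encoded length is the sum of every internal node's weight: 21 + 55 + 113 + 155 + 268 = 612 bits.

612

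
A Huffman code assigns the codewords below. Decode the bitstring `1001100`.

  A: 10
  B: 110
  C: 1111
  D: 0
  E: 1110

ADBD

Read left to right; each codeword is recognised as soon as it completes (prefix code):
  10→A | 0→D | 110→B | 0→D
Decoded message: ADBD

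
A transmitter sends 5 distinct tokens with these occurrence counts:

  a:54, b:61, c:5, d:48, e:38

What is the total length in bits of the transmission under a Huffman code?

Build the Huffman tree bottom-up:
c(5) + e(38) → 43
43 + d(48) → 91
a(54) + b(61) → 115
91 + 115 → 206
Total encoded bits = sum of merged weights = 43 + 91 + 115 + 206 = 455.

455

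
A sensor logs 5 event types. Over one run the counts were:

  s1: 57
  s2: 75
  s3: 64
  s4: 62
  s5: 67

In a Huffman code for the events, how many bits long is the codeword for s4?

Build the tree from the bottom:
s1(57) + s4(62) → 119
s3(64) + s5(67) → 131
s2(75) + 119 → 194
131 + 194 → 325
The subtree containing s4 is merged 3 times, so code length = 3.

3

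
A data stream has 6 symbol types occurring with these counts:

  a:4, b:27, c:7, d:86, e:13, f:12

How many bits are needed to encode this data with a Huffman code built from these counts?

Merge the two smallest weights repeatedly:
combine a(4), c(7) → 11
combine 11, f(12) → 23
combine e(13), 23 → 36
combine b(27), 36 → 63
combine 63, d(86) → 149
Each symbol's bit-cost is frequency × depth; summing gives 282 bits (equivalently 11 + 23 + 36 + 63 + 149).

282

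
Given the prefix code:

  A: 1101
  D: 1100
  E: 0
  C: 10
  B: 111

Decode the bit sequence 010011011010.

Read left to right; each codeword is recognised as soon as it completes (prefix code):
  0→E | 10→C | 0→E | 1101→A | 10→C | 10→C
Decoded message: ECEACC

ECEACC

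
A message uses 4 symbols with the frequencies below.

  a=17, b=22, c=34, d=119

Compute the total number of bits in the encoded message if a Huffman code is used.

304

Merge the two smallest weights repeatedly:
a(17) + b(22) → 39
c(34) + 39 → 73
73 + d(119) → 192
The encoded length is the sum of every internal node's weight: 39 + 73 + 192 = 304 bits.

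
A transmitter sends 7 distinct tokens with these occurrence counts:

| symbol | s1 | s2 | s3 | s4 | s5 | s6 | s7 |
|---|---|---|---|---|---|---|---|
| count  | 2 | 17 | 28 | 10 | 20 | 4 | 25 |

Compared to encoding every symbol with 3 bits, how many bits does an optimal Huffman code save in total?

51

Fixed-length: 3 bits × 106 symbols = 318 bits.
Huffman merges:
combine s1(2), s6(4) → 6
combine 6, s4(10) → 16
combine 16, s2(17) → 33
combine s5(20), s7(25) → 45
combine s3(28), 33 → 61
combine 45, 61 → 106
Huffman total = 6 + 16 + 33 + 45 + 61 + 106 = 267 bits.
Saving = 318 − 267 = 51 bits.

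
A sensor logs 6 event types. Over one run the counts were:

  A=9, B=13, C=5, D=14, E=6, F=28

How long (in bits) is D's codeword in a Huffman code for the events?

3

Build the tree from the bottom:
C(5) + E(6) → 11
A(9) + 11 → 20
B(13) + D(14) → 27
20 + 27 → 47
F(28) + 47 → 75
The subtree containing D is merged 3 times, so code length = 3.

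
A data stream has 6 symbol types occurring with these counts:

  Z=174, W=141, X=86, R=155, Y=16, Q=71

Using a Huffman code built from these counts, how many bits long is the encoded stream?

Build the Huffman tree bottom-up:
combine Y(16), Q(71) → 87
combine X(86), 87 → 173
combine W(141), R(155) → 296
combine 173, Z(174) → 347
combine 296, 347 → 643
Total encoded bits = sum of merged weights = 87 + 173 + 296 + 347 + 643 = 1546.

1546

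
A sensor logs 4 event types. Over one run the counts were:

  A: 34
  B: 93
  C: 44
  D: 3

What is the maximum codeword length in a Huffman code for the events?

Merge the two lowest-weight nodes at each step:
merge D(3) and A(34): 37
merge 37 and C(44): 81
merge 81 and B(93): 174
The rarest symbols sit at the bottom; the longest codeword is 3 bits.

3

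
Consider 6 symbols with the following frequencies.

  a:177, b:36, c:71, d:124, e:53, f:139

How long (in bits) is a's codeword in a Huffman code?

2

Repeatedly merge the two smallest:
b(36) + e(53) → 89
c(71) + 89 → 160
d(124) + f(139) → 263
160 + a(177) → 337
263 + 337 → 600
a's leaf is at depth 2, giving a 2-bit codeword.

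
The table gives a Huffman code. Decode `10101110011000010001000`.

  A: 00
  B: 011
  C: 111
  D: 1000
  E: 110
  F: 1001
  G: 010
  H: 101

HBFDGAD

Read left to right; each codeword is recognised as soon as it completes (prefix code):
  101→H | 011→B | 1001→F | 1000→D | 010→G | 00→A | 1000→D
Decoded message: HBFDGAD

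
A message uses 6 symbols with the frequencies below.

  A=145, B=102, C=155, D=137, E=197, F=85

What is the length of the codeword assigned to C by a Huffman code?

Repeatedly merge the two smallest:
F(85) + B(102) → 187
D(137) + A(145) → 282
C(155) + 187 → 342
E(197) + 282 → 479
342 + 479 → 821
C's leaf is at depth 2, giving a 2-bit codeword.

2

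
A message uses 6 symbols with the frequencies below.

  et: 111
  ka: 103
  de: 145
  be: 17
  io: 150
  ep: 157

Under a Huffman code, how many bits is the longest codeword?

4

Merge the two lowest-weight nodes at each step:
combine be(17), ka(103) → 120
combine et(111), 120 → 231
combine de(145), io(150) → 295
combine ep(157), 231 → 388
combine 295, 388 → 683
The first pair merged (be, ka) ends up deepest, at depth 4.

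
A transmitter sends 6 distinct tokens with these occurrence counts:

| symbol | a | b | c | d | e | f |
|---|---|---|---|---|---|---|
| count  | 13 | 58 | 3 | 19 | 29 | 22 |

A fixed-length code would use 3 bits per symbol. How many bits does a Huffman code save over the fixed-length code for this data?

100

Fixed-length: 3 bits × 144 symbols = 432 bits.
Huffman merges:
combine c(3), a(13) → 16
combine 16, d(19) → 35
combine f(22), e(29) → 51
combine 35, 51 → 86
combine b(58), 86 → 144
Huffman total = 16 + 35 + 51 + 86 + 144 = 332 bits.
Saving = 432 − 332 = 100 bits.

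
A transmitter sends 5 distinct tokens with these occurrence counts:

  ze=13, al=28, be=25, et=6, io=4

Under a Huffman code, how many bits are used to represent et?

4

Build the tree from the bottom:
combine io(4), et(6) → 10
combine 10, ze(13) → 23
combine 23, be(25) → 48
combine al(28), 48 → 76
et sits 4 levels below the root, so its codeword is 4 bits.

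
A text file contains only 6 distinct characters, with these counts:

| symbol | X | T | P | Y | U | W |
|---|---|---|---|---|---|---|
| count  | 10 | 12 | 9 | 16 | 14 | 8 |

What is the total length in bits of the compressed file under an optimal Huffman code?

Merge the two smallest weights repeatedly:
merge W(8) and P(9): 17
merge X(10) and T(12): 22
merge U(14) and Y(16): 30
merge 17 and 22: 39
merge 30 and 39: 69
Total encoded bits = sum of merged weights = 17 + 22 + 30 + 39 + 69 = 177.

177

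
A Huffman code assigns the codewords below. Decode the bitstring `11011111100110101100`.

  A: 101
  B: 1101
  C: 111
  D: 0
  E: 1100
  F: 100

Read left to right; each codeword is recognised as soon as it completes (prefix code):
  1101→B | 111→C | 1100→E | 1101→B | 0→D | 1100→E
Decoded message: BCEBDE

BCEBDE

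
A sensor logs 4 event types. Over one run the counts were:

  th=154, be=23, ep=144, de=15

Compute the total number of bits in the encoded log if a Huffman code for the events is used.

556

Greedily combine the two least-frequent nodes:
de(15) + be(23) → 38
38 + ep(144) → 182
th(154) + 182 → 336
Each symbol's bit-cost is frequency × depth; summing gives 556 bits (equivalently 38 + 182 + 336).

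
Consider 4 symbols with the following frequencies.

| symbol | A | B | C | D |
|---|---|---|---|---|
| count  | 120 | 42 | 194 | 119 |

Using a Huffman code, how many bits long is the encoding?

917

Build the Huffman tree bottom-up:
merge B(42) and D(119): 161
merge A(120) and 161: 281
merge C(194) and 281: 475
Each symbol's bit-cost is frequency × depth; summing gives 917 bits (equivalently 161 + 281 + 475).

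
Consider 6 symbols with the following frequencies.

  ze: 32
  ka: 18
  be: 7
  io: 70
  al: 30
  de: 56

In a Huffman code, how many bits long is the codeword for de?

2

Build the tree from the bottom:
be(7) + ka(18) → 25
25 + al(30) → 55
ze(32) + 55 → 87
de(56) + io(70) → 126
87 + 126 → 213
de's leaf is at depth 2, giving a 2-bit codeword.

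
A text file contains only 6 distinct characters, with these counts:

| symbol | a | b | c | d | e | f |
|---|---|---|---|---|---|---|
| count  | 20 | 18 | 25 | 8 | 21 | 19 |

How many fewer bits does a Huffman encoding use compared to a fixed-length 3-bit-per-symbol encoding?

Fixed-length: 3 bits × 111 symbols = 333 bits.
Huffman merges:
combine d(8), b(18) → 26
combine f(19), a(20) → 39
combine e(21), c(25) → 46
combine 26, 39 → 65
combine 46, 65 → 111
Huffman total = 26 + 39 + 46 + 65 + 111 = 287 bits.
Saving = 333 − 287 = 46 bits.

46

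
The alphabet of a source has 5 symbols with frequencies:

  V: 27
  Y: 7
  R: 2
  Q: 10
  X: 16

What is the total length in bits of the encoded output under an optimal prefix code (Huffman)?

125

Merge the two smallest weights repeatedly:
combine R(2), Y(7) → 9
combine 9, Q(10) → 19
combine X(16), 19 → 35
combine V(27), 35 → 62
Each symbol's bit-cost is frequency × depth; summing gives 125 bits (equivalently 9 + 19 + 35 + 62).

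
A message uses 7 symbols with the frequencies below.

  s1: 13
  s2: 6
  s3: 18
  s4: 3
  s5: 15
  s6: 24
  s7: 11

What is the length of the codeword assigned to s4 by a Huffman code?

Repeatedly merge the two smallest:
combine s4(3), s2(6) → 9
combine 9, s7(11) → 20
combine s1(13), s5(15) → 28
combine s3(18), 20 → 38
combine s6(24), 28 → 52
combine 38, 52 → 90
s4 sits 4 levels below the root, so its codeword is 4 bits.

4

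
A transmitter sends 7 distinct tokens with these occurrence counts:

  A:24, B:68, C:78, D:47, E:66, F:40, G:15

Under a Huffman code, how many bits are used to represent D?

Build the tree from the bottom:
G(15) + A(24) → 39
39 + F(40) → 79
D(47) + E(66) → 113
B(68) + C(78) → 146
79 + 113 → 192
146 + 192 → 338
D sits 3 levels below the root, so its codeword is 3 bits.

3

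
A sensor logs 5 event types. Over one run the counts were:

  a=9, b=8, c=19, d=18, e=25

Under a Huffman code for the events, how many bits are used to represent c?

Repeatedly merge the two smallest:
combine b(8), a(9) → 17
combine 17, d(18) → 35
combine c(19), e(25) → 44
combine 35, 44 → 79
The subtree containing c is merged 2 times, so code length = 2.

2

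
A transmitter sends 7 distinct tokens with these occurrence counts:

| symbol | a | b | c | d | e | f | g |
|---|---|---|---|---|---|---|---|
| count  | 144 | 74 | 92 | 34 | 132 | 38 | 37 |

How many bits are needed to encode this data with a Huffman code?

Greedily combine the two least-frequent nodes:
d(34) + g(37) → 71
f(38) + 71 → 109
b(74) + c(92) → 166
109 + e(132) → 241
a(144) + 166 → 310
241 + 310 → 551
The encoded length is the sum of every internal node's weight: 71 + 109 + 166 + 241 + 310 + 551 = 1448 bits.

1448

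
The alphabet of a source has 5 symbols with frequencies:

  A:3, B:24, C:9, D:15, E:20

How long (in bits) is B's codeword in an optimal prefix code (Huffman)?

2

Build the tree from the bottom:
merge A(3) and C(9): 12
merge 12 and D(15): 27
merge E(20) and B(24): 44
merge 27 and 44: 71
The subtree containing B is merged 2 times, so code length = 2.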